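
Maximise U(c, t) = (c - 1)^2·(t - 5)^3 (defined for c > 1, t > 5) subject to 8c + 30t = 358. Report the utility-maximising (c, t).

MU_c = 2·(c−1)·(t−5)^3, MU_t = 3·(c−1)^2·(t−5)^2.
MRS = (2/3)·(t−5)/(c−1).
Tangency: set MRS = p_c/p_t = 8/30 = 4/15.
So (2/3)·(t − 5)/(c − 1) = 4/15, i.e. (t − 5) = 0.4·(c − 1).
Rewrite the budget in excess-of-subsistence terms: 8·(c − 1) + 30·(t − 5) = 358 − 8·1 − 30·5 = 200.
Substituting, 20·(c − 1) = 200, so c − 1 = 10 and c* = 11.
Then t − 5 = 0.4·10 = 4, so t* = 9.

c* = 11, t* = 9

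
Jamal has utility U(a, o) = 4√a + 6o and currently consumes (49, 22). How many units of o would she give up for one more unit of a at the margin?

MRS = 1/21

MU_a = 4/(2√a), MU_o = 6.
MRS = 4/(2√a) ÷ 6.
At (49, 22): MRS = 1/21.
The indifference curve has slope −1/21 at this bundle.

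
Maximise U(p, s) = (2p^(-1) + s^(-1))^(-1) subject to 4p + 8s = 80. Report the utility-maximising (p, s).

For CES with ρ = -1, MRS = (2/1)·(s/p)^2.
Tangency: set MRS = p_p/p_s = 4/8 = 0.5.
So (s/p)^2 = 0.25; taking the square root, s/p = 0.5, i.e. s = 0.5·p.
Substitute into the budget 4·p + 8·s = 80: 8·p = 80, so p* = 10 and s* = 0.5·10 = 5.

p* = 10, s* = 5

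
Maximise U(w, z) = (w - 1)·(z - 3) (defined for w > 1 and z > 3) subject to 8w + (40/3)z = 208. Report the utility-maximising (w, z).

w* = 11, z* = 9

MU_w = (z−3), MU_z = (w−1).
MRS = (z−3)/(w−1).
Tangency: set MRS = p_w/p_z = 8/(40/3) = 0.6.
So (z − 3)/(w − 1) = 0.6, i.e. (z − 3) = 0.6·(w − 1).
Rewrite the budget in excess-of-subsistence terms: 8·(w − 1) + (40/3)·(z − 3) = 208 − 8·1 − (40/3)·3 = 160.
Substituting, 16·(w − 1) = 160, so w − 1 = 10 and w* = 11.
Then z − 3 = 0.6·10 = 6, so z* = 9.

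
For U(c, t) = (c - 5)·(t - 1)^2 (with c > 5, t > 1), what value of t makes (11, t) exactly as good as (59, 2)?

U(59, 2) = 54.
Set U(11, t) = 54 and solve.
With c = 11: (11 − 5) = 6, so (t − 1)^2 = 54/6 = 9.
Taking the square root (with t > 1): t − 1 = 3, so t = 4.
Check: U(11, 4) = 54.

t = 4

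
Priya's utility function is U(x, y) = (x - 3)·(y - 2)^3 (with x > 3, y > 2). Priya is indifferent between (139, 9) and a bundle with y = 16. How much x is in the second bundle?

U(139, 9) = 46648.
Set U(x, 16) = 46648 and solve.
With y = 16: (16 − 2)^3 = 2744, so (x − 3) = 46648/2744 = 17.
So x = 3 + 17 = 20.
Check: U(20, 16) = 46648.

x = 20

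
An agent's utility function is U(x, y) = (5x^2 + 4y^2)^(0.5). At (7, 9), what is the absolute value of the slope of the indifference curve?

MRS = 35/36

For CES with ρ = 2, MRS = (5/4)·(y/x)^(-1).
At (7, 9): MRS = 35/36.
That is, one extra unit of x is worth 35/36 units of y at the margin.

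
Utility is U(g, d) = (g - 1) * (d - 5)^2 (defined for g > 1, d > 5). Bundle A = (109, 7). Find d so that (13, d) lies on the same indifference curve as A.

d = 11

U(109, 7) = 432.
Set U(13, d) = 432 and solve.
With g = 13: (13 − 1) = 12, so (d − 5)^2 = 432/12 = 36.
Taking the square root (with d > 5): d − 5 = 6, so d = 11.
Check: U(13, 11) = 432.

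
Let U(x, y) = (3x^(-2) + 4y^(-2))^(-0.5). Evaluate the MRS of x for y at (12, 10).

For CES with ρ = -2, MRS = (3/4)·(y/x)^3.
At (12, 10): MRS = 125/288.
That is, one extra unit of x is worth 125/288 units of y at the margin.

MRS = 125/288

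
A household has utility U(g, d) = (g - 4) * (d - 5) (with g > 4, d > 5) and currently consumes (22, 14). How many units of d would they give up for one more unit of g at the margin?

MU_g = (d−5), MU_d = (g−4).
MRS = (d−5)/(g−4).
At (22, 14): MRS = 0.5.
So at (22, 14) the consumer would give up 0.5 units of d for one more unit of g.

MRS = 0.5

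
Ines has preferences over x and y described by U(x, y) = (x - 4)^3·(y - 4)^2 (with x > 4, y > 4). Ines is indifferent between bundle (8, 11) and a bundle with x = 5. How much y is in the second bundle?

y = 60

U(8, 11) = 3136.
Set U(5, y) = 3136 and solve.
With x = 5: (5 − 4)^3 = 1, so (y − 4)^2 = 3136/1 = 3136.
Taking the square root (with y > 4): y − 4 = 56, so y = 60.
Check: U(5, 60) = 3136.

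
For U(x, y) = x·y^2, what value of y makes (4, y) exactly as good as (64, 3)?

U(64, 3) = 576.
Set U(4, y) = 576 and solve.
With x = 4: y^2 = 576/4 = 144; taking the square root, y = 12.
Check: U(4, 12) = 576.

y = 12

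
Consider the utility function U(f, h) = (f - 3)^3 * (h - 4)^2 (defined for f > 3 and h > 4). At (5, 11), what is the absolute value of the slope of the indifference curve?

MRS = 5.25

MU_f = 3·(f−3)^2·(h−4)^2, MU_h = 2·(f−3)^3·(h−4).
MRS = (3/2)·(h−4)/(f−3).
At (5, 11): MRS = 5.25.
That is, one extra unit of f is worth 5.25 units of h at the margin.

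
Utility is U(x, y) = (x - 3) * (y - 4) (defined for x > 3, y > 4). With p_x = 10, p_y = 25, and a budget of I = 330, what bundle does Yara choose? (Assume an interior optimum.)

MU_x = (y−4), MU_y = (x−3).
MRS = (y−4)/(x−3).
Tangency: set MRS = p_x/p_y = 10/25 = 0.4.
So (y − 4)/(x − 3) = 0.4, i.e. (y − 4) = 0.4·(x − 3).
Rewrite the budget in excess-of-subsistence terms: 10·(x − 3) + 25·(y − 4) = 330 − 10·3 − 25·4 = 200.
Substituting, 20·(x − 3) = 200, so x − 3 = 10 and x* = 13.
Then y − 4 = 0.4·10 = 4, so y* = 8.

x* = 13, y* = 8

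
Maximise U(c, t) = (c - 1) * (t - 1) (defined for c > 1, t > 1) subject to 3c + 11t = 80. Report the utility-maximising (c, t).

c* = 12, t* = 4

MU_c = (t−1), MU_t = (c−1).
MRS = (t−1)/(c−1).
Tangency: set MRS = p_c/p_t = 3/11.
So (t − 1)/(c − 1) = 3/11, i.e. (t − 1) = (3/11)·(c − 1).
Rewrite the budget in excess-of-subsistence terms: 3·(c − 1) + 11·(t − 1) = 80 − 3·1 − 11·1 = 66.
Substituting, 6·(c − 1) = 66, so c − 1 = 11 and c* = 12.
Then t − 1 = (3/11)·11 = 3, so t* = 4.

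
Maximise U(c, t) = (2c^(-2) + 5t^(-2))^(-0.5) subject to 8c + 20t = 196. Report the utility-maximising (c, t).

c* = 7, t* = 7

For CES with ρ = -2, MRS = (2/5)·(t/c)^3.
Tangency: set MRS = p_c/p_t = 8/20 = 0.4.
So (t/c)^3 = 1; taking the cube root, t/c = 1, i.e. t = c.
Substitute into the budget 8·c + 20·t = 196: 28·c = 196, so c* = 7 and t* = 7.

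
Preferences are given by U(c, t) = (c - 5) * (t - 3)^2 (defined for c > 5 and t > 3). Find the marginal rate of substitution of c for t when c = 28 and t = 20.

MU_c = (t−3)^2, MU_t = 2·(c−5)·(t−3).
MRS = (1/2)·(t−3)/(c−5).
At (28, 20): MRS = 17/46.
That is, one extra unit of c is worth 17/46 units of t at the margin.

MRS = 17/46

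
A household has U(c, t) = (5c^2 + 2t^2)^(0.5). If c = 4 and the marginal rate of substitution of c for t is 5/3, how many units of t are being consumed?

For CES with ρ = 2, MRS = (5/2)·(t/c)^(-1).
Setting (5/2)·(t/4)^(-1) = 5/3 gives (t/4)^(-1) = 2/3, so t/4 = 1.5 and t = 6.

t = 6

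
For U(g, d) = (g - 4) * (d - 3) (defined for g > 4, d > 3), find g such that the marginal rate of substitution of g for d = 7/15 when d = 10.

g = 19

MU_g = (d−3), MU_d = (g−4).
MRS = (d−3)/(g−4).
Substitute d = 10: MRS = 7/(g − 4). Setting this equal to 7/15 gives g − 4 = 7/(7/15) = 15, so g = 19.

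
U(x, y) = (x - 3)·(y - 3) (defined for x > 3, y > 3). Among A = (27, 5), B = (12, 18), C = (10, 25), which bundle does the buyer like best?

Bundle C

Evaluate utility at each bundle:
U(A) = 48.
U(B) = 135.
U(C) = 154.
Highest utility is C, so C ≻ B ≻ A.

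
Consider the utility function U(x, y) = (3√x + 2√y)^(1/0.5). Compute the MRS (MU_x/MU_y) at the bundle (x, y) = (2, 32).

For CES with ρ = 0.5, MRS = (3/2)·√(y/x).
At (2, 32): MRS = 6.
So at (2, 32) the consumer would give up 6 units of y for one more unit of x.

MRS = 6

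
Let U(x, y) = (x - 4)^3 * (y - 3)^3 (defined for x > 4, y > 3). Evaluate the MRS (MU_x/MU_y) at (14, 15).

MU_x = 3·(x−4)^2·(y−3)^3, MU_y = 3·(x−4)^3·(y−3)^2.
MRS = (y−3)/(x−4).
At (14, 15): MRS = 1.2.
The indifference curve has slope −1.2 at this bundle.

MRS = 1.2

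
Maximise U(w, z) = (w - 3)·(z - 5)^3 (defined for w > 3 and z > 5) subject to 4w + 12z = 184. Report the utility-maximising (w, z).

w* = 10, z* = 12

MU_w = (z−5)^3, MU_z = 3·(w−3)·(z−5)^2.
MRS = (1/3)·(z−5)/(w−3).
Tangency: set MRS = p_w/p_z = 4/12 = 1/3.
So (1/3)·(z − 5)/(w − 3) = 1/3, i.e. (z − 5) = (w − 3).
Rewrite the budget in excess-of-subsistence terms: 4·(w − 3) + 12·(z − 5) = 184 − 4·3 − 12·5 = 112.
Substituting, 16·(w − 3) = 112, so w − 3 = 7 and w* = 10.
Then z − 5 = 7, so z* = 12.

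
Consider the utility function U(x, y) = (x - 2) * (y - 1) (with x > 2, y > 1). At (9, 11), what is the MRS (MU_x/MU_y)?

MU_x = (y−1), MU_y = (x−2).
MRS = (y−1)/(x−2).
At (9, 11): MRS = 10/7.
That is, one extra unit of x is worth 10/7 units of y at the margin.

MRS = 10/7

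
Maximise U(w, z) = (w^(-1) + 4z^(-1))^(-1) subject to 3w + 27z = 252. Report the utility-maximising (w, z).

w* = 12, z* = 8

For CES with ρ = -1, MRS = (1/4)·(z/w)^2.
Tangency: set MRS = p_w/p_z = 3/27 = 1/9.
So (z/w)^2 = 4/9; taking the square root, z/w = 2/3, i.e. z = (2/3)·w.
Substitute into the budget 3·w + 27·z = 252: 21·w = 252, so w* = 12 and z* = (2/3)·12 = 8.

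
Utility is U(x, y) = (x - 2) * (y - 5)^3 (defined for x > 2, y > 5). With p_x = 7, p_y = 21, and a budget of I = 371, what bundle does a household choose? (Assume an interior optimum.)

MU_x = (y−5)^3, MU_y = 3·(x−2)·(y−5)^2.
MRS = (1/3)·(y−5)/(x−2).
Tangency: set MRS = p_x/p_y = 7/21 = 1/3.
So (1/3)·(y − 5)/(x − 2) = 1/3, i.e. (y − 5) = (x − 2).
Rewrite the budget in excess-of-subsistence terms: 7·(x − 2) + 21·(y − 5) = 371 − 7·2 − 21·5 = 252.
Substituting, 28·(x − 2) = 252, so x − 2 = 9 and x* = 11.
Then y − 5 = 9, so y* = 14.

x* = 11, y* = 14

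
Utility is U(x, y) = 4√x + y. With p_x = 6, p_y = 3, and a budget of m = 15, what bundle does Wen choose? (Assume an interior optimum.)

MU_x = 4/(2√x), MU_y = 1.
MRS = 4/(2√x) ÷ 1.
Tangency: set MRS = p_x/p_y = 6/3 = 2.
MRS depends only on x: 2/√x = 2 ⇒ √x = 2/2 = 1 ⇒ x* = 1.
From the budget, 3·y = 15 − 6·1 = 9, so y* = 3.

x* = 1, y* = 3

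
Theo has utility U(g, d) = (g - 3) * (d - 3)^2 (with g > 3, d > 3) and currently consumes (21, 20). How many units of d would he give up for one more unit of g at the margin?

MU_g = (d−3)^2, MU_d = 2·(g−3)·(d−3).
MRS = (1/2)·(d−3)/(g−3).
At (21, 20): MRS = 17/36.
That is, one extra unit of g is worth 17/36 units of d at the margin.

MRS = 17/36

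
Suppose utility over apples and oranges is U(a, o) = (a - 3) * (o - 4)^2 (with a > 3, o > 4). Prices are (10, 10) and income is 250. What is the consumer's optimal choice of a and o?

MU_a = (o−4)^2, MU_o = 2·(a−3)·(o−4).
MRS = (1/2)·(o−4)/(a−3).
Tangency: set MRS = p_a/p_o = 10/10 = 1.
So (1/2)·(o − 4)/(a − 3) = 1, i.e. (o − 4) = 2·(a − 3).
Rewrite the budget in excess-of-subsistence terms: 10·(a − 3) + 10·(o − 4) = 250 − 10·3 − 10·4 = 180.
Substituting, 30·(a − 3) = 180, so a − 3 = 6 and a* = 9.
Then o − 4 = 2·6 = 12, so o* = 16.

a* = 9, o* = 16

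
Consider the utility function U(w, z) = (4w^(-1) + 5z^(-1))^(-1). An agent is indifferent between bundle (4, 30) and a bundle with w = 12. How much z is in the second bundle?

z = 6

U depends on (w, z) only through S = 4w^(-1) + 5z^(-1), so equal utility means equal S. At (4, 30): S = 7/6.
With w = 12: 4·12^(-1) = 1/3, so 5z^(-1) = 7/6 − 1/3 = 5/6, i.e. z^(-1) = 1/6.
Hence z = 1/(1/6) = 6.
Check: U(12, 6) = 0.8571.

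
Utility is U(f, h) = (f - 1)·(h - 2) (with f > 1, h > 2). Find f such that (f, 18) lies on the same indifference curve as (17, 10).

U(17, 10) = 128.
Set U(f, 18) = 128 and solve.
With h = 18: (18 − 2) = 16, so (f − 1) = 128/16 = 8.
So f = 1 + 8 = 9.
Check: U(9, 18) = 128.

f = 9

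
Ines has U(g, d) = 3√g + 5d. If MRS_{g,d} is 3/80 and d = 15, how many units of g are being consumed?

MU_g = 3/(2√g), MU_d = 5.
MRS = 3/(2√g) ÷ 5.
MRS depends only on g: 0.3/√g = 3/80 ⇒ √g = 0.3/(3/80) = 8 ⇒ g = 64.

g = 64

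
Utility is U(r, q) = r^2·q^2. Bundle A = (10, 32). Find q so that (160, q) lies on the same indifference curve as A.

U(10, 32) = 102400.
Set U(160, q) = 102400 and solve.
With r = 160: 160^2 = 25600, so q^2 = 102400/25600 = 4; taking the square root, q = 2.
Check: U(160, 2) = 102400.

q = 2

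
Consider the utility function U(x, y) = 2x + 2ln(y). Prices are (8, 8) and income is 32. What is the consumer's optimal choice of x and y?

MU_x = 2, MU_y = 2/y.
MRS = 2 ÷ (2/y).
Tangency: set MRS = p_x/p_y = 8/8 = 1.
MRS depends only on y: y = 1 ⇒ y* = 1.
From the budget, 8·x = 32 − 8·1 = 24, so x* = 3.

x* = 3, y* = 1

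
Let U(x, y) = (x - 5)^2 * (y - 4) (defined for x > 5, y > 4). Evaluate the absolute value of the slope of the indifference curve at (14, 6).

MU_x = 2·(x−5)·(y−4), MU_y = (x−5)^2.
MRS = (2/1)·(y−4)/(x−5).
At (14, 6): MRS = 4/9.
That is, one extra unit of x is worth 4/9 units of y at the margin.

MRS = 4/9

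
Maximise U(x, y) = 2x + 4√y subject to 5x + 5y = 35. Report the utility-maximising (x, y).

x* = 6, y* = 1

MU_x = 2, MU_y = 4/(2√y).
MRS = 2 ÷ (4/(2√y)).
Tangency: set MRS = p_x/p_y = 5/5 = 1.
MRS depends only on y: √y = 1 ⇒ √y = 1 ⇒ y* = 1.
From the budget, 5·x = 35 − 5·1 = 30, so x* = 6.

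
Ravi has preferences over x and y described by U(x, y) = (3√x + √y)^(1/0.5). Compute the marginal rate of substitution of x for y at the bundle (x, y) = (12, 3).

For CES with ρ = 0.5, MRS = (3/1)·√(y/x).
At (12, 3): MRS = 1.5.
That is, one extra unit of x is worth 1.5 units of y at the margin.

MRS = 1.5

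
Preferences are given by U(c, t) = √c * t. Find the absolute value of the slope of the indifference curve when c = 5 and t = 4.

MU_c = 0.5·c^(-0.5)·t and MU_t = √c.
MRS = MU_c/MU_t = (0.5)·t/c.
At (5, 4): MRS = 0.4.
The indifference curve has slope −0.4 at this bundle.

MRS = 0.4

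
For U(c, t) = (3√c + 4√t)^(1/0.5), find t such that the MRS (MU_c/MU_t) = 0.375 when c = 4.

For CES with ρ = 0.5, MRS = (3/4)·√(t/c).
Setting (3/4)·√(t/4) = 0.375 gives √(t/4) = 0.5, so t/4 = 0.25 and t = 1.

t = 1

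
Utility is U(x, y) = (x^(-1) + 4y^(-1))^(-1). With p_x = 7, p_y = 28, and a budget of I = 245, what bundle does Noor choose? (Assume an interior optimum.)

x* = 7, y* = 7

For CES with ρ = -1, MRS = (1/4)·(y/x)^2.
Tangency: set MRS = p_x/p_y = 7/28 = 0.25.
So (y/x)^2 = 1; taking the square root, y/x = 1, i.e. y = x.
Substitute into the budget 7·x + 28·y = 245: 35·x = 245, so x* = 7 and y* = 7.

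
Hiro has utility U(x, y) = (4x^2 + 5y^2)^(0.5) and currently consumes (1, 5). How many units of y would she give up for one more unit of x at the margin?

For CES with ρ = 2, MRS = (4/5)·(y/x)^(-1).
At (1, 5): MRS = 4/25.
That is, one extra unit of x is worth 4/25 units of y at the margin.

MRS = 4/25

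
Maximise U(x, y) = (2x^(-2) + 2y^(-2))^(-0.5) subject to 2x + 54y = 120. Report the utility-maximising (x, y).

For CES with ρ = -2, MRS = (y/x)^3.
Tangency: set MRS = p_x/p_y = 2/54 = 1/27.
So (y/x)^3 = 1/27; taking the cube root, y/x = 1/3, i.e. y = (1/3)·x.
Substitute into the budget 2·x + 54·y = 120: 20·x = 120, so x* = 6 and y* = (1/3)·6 = 2.

x* = 6, y* = 2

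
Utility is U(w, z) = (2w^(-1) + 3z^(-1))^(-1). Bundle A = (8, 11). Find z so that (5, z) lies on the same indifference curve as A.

z = 220/9

U depends on (w, z) only through S = 2w^(-1) + 3z^(-1), so equal utility means equal S. At (8, 11): S = 23/44.
With w = 5: 2·5^(-1) = 0.4, so 3z^(-1) = 23/44 − 0.4 = 27/220, i.e. z^(-1) = 9/220.
Hence z = 1/(9/220) = 220/9.
Check: U(5, 220/9) = 1.913.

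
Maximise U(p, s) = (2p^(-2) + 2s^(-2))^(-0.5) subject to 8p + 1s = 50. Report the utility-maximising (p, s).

p* = 5, s* = 10

For CES with ρ = -2, MRS = (s/p)^3.
Tangency: set MRS = p_p/p_s = 8/1 = 8.
So (s/p)^3 = 8; taking the cube root, s/p = 2, i.e. s = 2·p.
Substitute into the budget 8·p + 1·s = 50: 10·p = 50, so p* = 5 and s* = 2·5 = 10.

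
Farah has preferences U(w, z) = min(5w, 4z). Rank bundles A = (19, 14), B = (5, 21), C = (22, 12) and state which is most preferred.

Evaluate utility at each bundle:
U(A) = 56.
U(B) = 25.
U(C) = 48.
Highest utility is A, so A ≻ C ≻ B.

Bundle A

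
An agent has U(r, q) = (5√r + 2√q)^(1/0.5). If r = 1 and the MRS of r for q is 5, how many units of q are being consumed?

For CES with ρ = 0.5, MRS = (5/2)·√(q/r).
Setting (5/2)·√(q/1) = 5 gives √(q/1) = 2, so q/1 = 4 and q = 4.

q = 4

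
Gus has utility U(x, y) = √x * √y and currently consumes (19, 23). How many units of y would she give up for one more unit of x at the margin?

MU_x = 0.5·x^(-0.5)·√y and MU_y = 0.5·√x·y^(-0.5).
MRS = MU_x/MU_y = y/x.
At (19, 23): MRS = 23/19.
So at (19, 23) the consumer would give up 23/19 units of y for one more unit of x.

MRS = 23/19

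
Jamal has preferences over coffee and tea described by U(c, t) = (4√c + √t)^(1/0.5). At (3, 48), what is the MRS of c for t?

MRS = 16

For CES with ρ = 0.5, MRS = (4/1)·√(t/c).
At (3, 48): MRS = 16.
So at (3, 48) the consumer would give up 16 units of t for one more unit of c.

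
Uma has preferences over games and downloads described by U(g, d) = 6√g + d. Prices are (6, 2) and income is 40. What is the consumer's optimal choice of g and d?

MU_g = 6/(2√g), MU_d = 1.
MRS = 6/(2√g) ÷ 1.
Tangency: set MRS = p_g/p_d = 6/2 = 3.
MRS depends only on g: 3/√g = 3 ⇒ √g = 3/3 = 1 ⇒ g* = 1.
From the budget, 2·d = 40 − 6·1 = 34, so d* = 17.

g* = 1, d* = 17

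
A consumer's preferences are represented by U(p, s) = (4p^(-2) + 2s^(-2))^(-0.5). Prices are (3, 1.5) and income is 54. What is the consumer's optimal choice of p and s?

For CES with ρ = -2, MRS = (4/2)·(s/p)^3.
Tangency: set MRS = p_p/p_s = 3/1.5 = 2.
So (s/p)^3 = 1; taking the cube root, s/p = 1, i.e. s = p.
Substitute into the budget 3·p + 1.5·s = 54: 4.5·p = 54, so p* = 12 and s* = 12.

p* = 12, s* = 12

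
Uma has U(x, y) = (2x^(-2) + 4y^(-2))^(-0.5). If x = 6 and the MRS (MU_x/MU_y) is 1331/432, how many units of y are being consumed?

For CES with ρ = -2, MRS = (2/4)·(y/x)^3.
Setting (2/4)·(y/6)^3 = 1331/432 gives (y/6)^3 = 1331/216, so y/6 = 11/6 and y = 11.

y = 11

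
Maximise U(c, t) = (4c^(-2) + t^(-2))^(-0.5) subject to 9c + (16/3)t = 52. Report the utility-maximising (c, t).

For CES with ρ = -2, MRS = (4/1)·(t/c)^3.
Tangency: set MRS = p_c/p_t = 9/(16/3) = 27/16.
So (t/c)^3 = 27/64; taking the cube root, t/c = 0.75, i.e. t = 0.75·c.
Substitute into the budget 9·c + (16/3)·t = 52: 13·c = 52, so c* = 4 and t* = 0.75·4 = 3.

c* = 4, t* = 3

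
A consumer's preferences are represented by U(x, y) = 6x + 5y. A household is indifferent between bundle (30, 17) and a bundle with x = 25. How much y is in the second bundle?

U(30, 17) = 265.
Set U(25, y) = 265 and solve.
6·25 + 5y = 265 ⇒ 5y = 115 ⇒ y = 23.
Check: U(25, 23) = 265.

y = 23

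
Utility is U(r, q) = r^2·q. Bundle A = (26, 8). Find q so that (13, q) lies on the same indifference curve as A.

q = 32

U(26, 8) = 5408.
Set U(13, q) = 5408 and solve.
With r = 13: 13^2 = 169, so q = 5408/169 = 32.
Check: U(13, 32) = 5408.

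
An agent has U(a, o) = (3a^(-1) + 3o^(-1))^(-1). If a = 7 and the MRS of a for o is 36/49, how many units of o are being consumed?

o = 6

For CES with ρ = -1, MRS = (o/a)^2.
Setting (o/7)^2 = 36/49 gives o/7 = 6/7 and o = 6.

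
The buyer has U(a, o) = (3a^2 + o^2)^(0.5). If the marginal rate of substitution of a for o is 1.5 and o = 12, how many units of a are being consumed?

a = 6

For CES with ρ = 2, MRS = (3/1)·(o/a)^(-1).
Setting (3/1)·(12/a)^(-1) = 1.5 gives (12/a)^(-1) = 0.5, so 12/a = 2 and a = 6.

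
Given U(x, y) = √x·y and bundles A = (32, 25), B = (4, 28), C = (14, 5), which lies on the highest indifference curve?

Bundle A

Evaluate utility at each bundle:
U(A) = 141.421.
U(B) = 56.000.
U(C) = 18.708.
Highest utility is A, so A ≻ B ≻ C.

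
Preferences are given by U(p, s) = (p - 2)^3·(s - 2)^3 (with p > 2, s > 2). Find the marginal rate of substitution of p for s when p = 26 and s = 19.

MU_p = 3·(p−2)^2·(s−2)^3, MU_s = 3·(p−2)^3·(s−2)^2.
MRS = (s−2)/(p−2).
At (26, 19): MRS = 17/24.
The indifference curve has slope −17/24 at this bundle.

MRS = 17/24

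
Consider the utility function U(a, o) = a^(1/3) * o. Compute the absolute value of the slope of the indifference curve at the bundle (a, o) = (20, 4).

MRS = 1/15

MU_a = 1/3·a^(-2/3)·o and MU_o = a^(1/3).
MRS = MU_a/MU_o = (1/3)·o/a.
At (20, 4): MRS = 1/15.
So at (20, 4) the consumer would give up 1/15 units of o for one more unit of a.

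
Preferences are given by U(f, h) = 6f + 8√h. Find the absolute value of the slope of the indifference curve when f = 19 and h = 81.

MU_f = 6, MU_h = 8/(2√h).
MRS = 6 ÷ (8/(2√h)).
At (19, 81): MRS = 13.5.
The indifference curve has slope −13.5 at this bundle.

MRS = 13.5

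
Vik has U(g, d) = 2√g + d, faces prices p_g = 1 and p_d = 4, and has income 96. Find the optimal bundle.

MU_g = 2/(2√g), MU_d = 1.
MRS = 2/(2√g) ÷ 1.
Tangency: set MRS = p_g/p_d = 1/4 = 0.25.
MRS depends only on g: 1/√g = 0.25 ⇒ √g = 1/0.25 = 4 ⇒ g* = 16.
From the budget, 4·d = 96 − 1·16 = 80, so d* = 20.

g* = 16, d* = 20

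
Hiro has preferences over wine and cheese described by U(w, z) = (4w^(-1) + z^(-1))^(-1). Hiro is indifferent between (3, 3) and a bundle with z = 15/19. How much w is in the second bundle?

w = 10

U depends on (w, z) only through S = 4w^(-1) + z^(-1), so equal utility means equal S. At (3, 3): S = 5/3.
With z = 15/19: (15/19)^(-1) = 19/15, so 4w^(-1) = 5/3 − 19/15 = 0.4, i.e. w^(-1) = 0.1.
Hence w = 1/0.1 = 10.
Check: U(10, 15/19) = 0.6.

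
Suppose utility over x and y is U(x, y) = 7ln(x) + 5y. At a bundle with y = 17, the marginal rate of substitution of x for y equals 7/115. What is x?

x = 23

MU_x = 7/x, MU_y = 5.
MRS = 7/x ÷ 5.
MRS depends only on x: 1.4/x = 7/115 ⇒ x = 1.4/(7/115) = 23.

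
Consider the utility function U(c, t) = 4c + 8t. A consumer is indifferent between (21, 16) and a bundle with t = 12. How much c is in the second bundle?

c = 29

U(21, 16) = 212.
Set U(c, 12) = 212 and solve.
4c + 8·12 = 212 ⇒ 4c = 116 ⇒ c = 29.
Check: U(29, 12) = 212.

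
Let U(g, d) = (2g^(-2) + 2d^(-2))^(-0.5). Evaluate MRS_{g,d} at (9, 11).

MRS = 1331/729

For CES with ρ = -2, MRS = (d/g)^3.
At (9, 11): MRS = 1331/729.
So at (9, 11) the consumer would give up 1331/729 units of d for one more unit of g.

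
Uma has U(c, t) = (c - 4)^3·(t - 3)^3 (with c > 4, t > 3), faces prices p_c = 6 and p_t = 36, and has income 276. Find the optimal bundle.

c* = 16, t* = 5

MU_c = 3·(c−4)^2·(t−3)^3, MU_t = 3·(c−4)^3·(t−3)^2.
MRS = (t−3)/(c−4).
Tangency: set MRS = p_c/p_t = 6/36 = 1/6.
So (t − 3)/(c − 4) = 1/6, i.e. (t − 3) = (1/6)·(c − 4).
Rewrite the budget in excess-of-subsistence terms: 6·(c − 4) + 36·(t − 3) = 276 − 6·4 − 36·3 = 144.
Substituting, 12·(c − 4) = 144, so c − 4 = 12 and c* = 16.
Then t − 3 = (1/6)·12 = 2, so t* = 5.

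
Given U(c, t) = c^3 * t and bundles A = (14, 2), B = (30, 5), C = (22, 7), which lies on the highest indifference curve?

Bundle B

Evaluate utility at each bundle:
U(A) = 5488.
U(B) = 135000.
U(C) = 74536.
Highest utility is B, so B ≻ C ≻ A.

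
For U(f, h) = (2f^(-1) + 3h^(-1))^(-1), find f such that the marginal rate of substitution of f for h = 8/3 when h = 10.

For CES with ρ = -1, MRS = (2/3)·(h/f)^2.
Setting (2/3)·(10/f)^2 = 8/3 gives (10/f)^2 = 4, so 10/f = 2 and f = 5.

f = 5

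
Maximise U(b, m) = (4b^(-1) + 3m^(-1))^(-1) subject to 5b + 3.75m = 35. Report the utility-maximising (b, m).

For CES with ρ = -1, MRS = (4/3)·(m/b)^2.
Tangency: set MRS = p_b/p_m = 5/3.75 = 4/3.
So (m/b)^2 = 1; taking the square root, m/b = 1, i.e. m = b.
Substitute into the budget 5·b + 3.75·m = 35: 8.75·b = 35, so b* = 4 and m* = 4.

b* = 4, m* = 4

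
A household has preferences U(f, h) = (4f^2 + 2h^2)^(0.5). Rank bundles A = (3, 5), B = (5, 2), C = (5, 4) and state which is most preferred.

Bundle C

Evaluate utility at each bundle:
U(A) = 9.274.
U(B) = 10.392.
U(C) = 11.489.
Highest utility is C, so C ≻ B ≻ A.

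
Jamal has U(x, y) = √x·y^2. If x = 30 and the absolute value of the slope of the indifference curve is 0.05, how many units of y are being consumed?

MU_x = 0.5·x^(-0.5)·y^2 and MU_y = 2·√x·y.
MRS = MU_x/MU_y = (0.25)·y/x.
Substitute x = 30: MRS = y/120. Setting y/120 = 0.05 gives y = 0.05·120 = 6.

y = 6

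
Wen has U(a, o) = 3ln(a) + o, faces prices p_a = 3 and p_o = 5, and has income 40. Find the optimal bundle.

a* = 5, o* = 5

MU_a = 3/a, MU_o = 1.
MRS = 3/a ÷ 1.
Tangency: set MRS = p_a/p_o = 3/5 = 0.6.
MRS depends only on a: 3/a = 0.6 ⇒ a* = 3/0.6 = 5.
From the budget, 5·o = 40 − 3·5 = 25, so o* = 5.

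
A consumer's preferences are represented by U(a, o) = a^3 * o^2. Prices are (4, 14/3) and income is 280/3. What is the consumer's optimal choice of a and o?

a* = 14, o* = 8

MU_a = 3·a^2·o^2 and MU_o = 2·a^3·o.
MRS = MU_a/MU_o = (3/2)·o/a.
Tangency: set MRS = p_a/p_o = 4/(14/3) = 6/7.
So (3/2)·o/a = 6/7, i.e. o = (4/7)·a.
Substitute into the budget 4·a + (14/3)·o = 280/3: (20/3)·a = 280/3, so a* = 14.
Then o* = (4/7)·14 = 8.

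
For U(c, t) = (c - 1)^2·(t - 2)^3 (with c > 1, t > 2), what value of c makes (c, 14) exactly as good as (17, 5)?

U(17, 5) = 6912.
Set U(c, 14) = 6912 and solve.
With t = 14: (14 − 2)^3 = 1728, so (c − 1)^2 = 6912/1728 = 4.
Taking the square root (with c > 1): c − 1 = 2, so c = 3.
Check: U(3, 14) = 6912.

c = 3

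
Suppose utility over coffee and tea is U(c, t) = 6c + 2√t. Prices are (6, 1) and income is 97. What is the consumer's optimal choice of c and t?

MU_c = 6, MU_t = 2/(2√t).
MRS = 6 ÷ (2/(2√t)).
Tangency: set MRS = p_c/p_t = 6/1 = 6.
MRS depends only on t: 6·√t = 6 ⇒ √t = 6/6 = 1 ⇒ t* = 1.
From the budget, 6·c = 97 − 1·1 = 96, so c* = 16.

c* = 16, t* = 1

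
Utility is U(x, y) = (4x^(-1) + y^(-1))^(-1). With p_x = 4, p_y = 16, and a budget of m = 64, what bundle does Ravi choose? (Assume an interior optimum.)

x* = 8, y* = 2

For CES with ρ = -1, MRS = (4/1)·(y/x)^2.
Tangency: set MRS = p_x/p_y = 4/16 = 0.25.
So (y/x)^2 = 1/16; taking the square root, y/x = 0.25, i.e. y = 0.25·x.
Substitute into the budget 4·x + 16·y = 64: 8·x = 64, so x* = 8 and y* = 0.25·8 = 2.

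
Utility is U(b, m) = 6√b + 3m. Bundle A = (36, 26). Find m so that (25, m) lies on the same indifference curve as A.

m = 28

U(36, 26) = 114.
Set U(25, m) = 114 and solve.
With b = 25: √25 = 5, so 3m = 114 − 6·5 = 84 and m = 28.
Check: U(25, 28) = 114.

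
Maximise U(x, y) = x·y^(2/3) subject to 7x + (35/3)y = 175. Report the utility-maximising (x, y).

MU_x = y^(2/3) and MU_y = 2/3·x·y^(-1/3).
MRS = MU_x/MU_y = (1.5)·y/x.
Tangency: set MRS = p_x/p_y = 7/(35/3) = 0.6.
So (1.5)·y/x = 0.6, i.e. y = 0.4·x.
Substitute into the budget 7·x + (35/3)·y = 175: (35/3)·x = 175, so x* = 15.
Then y* = 0.4·15 = 6.

x* = 15, y* = 6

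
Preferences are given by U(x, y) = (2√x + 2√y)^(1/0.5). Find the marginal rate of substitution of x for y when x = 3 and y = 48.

MRS = 4

For CES with ρ = 0.5, MRS = √(y/x).
At (3, 48): MRS = 4.
That is, one extra unit of x is worth 4 units of y at the margin.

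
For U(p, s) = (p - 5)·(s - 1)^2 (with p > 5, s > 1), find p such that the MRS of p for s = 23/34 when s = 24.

MU_p = (s−1)^2, MU_s = 2·(p−5)·(s−1).
MRS = (1/2)·(s−1)/(p−5).
Substitute s = 24: MRS = 11.5/(p − 5). Setting this equal to 23/34 gives p − 5 = 11.5/(23/34) = 17, so p = 22.

p = 22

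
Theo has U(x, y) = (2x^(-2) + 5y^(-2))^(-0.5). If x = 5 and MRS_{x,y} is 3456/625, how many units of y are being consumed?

y = 12

For CES with ρ = -2, MRS = (2/5)·(y/x)^3.
Setting (2/5)·(y/5)^3 = 3456/625 gives (y/5)^3 = 1728/125, so y/5 = 2.4 and y = 12.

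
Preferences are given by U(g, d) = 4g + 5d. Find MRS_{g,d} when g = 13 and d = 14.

MRS = 0.8

MU_g = 4, MU_d = 5, so MRS = 4/5 = 0.8 at every bundle.
At (13, 14): MRS = 0.8.
The indifference curve has slope −0.8 at this bundle.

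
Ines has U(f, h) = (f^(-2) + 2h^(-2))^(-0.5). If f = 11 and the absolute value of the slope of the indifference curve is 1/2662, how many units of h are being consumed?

For CES with ρ = -2, MRS = (1/2)·(h/f)^3.
Setting (1/2)·(h/11)^3 = 1/2662 gives (h/11)^3 = 1/1331, so h/11 = 1/11 and h = 1.

h = 1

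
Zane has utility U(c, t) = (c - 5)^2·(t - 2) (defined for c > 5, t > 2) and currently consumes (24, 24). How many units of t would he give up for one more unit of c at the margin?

MRS = 44/19

MU_c = 2·(c−5)·(t−2), MU_t = (c−5)^2.
MRS = (2/1)·(t−2)/(c−5).
At (24, 24): MRS = 44/19.
So at (24, 24) the consumer would give up 44/19 units of t for one more unit of c.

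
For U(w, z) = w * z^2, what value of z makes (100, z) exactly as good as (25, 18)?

z = 9

U(25, 18) = 8100.
Set U(100, z) = 8100 and solve.
With w = 100: z^2 = 8100/100 = 81; taking the square root, z = 9.
Check: U(100, 9) = 8100.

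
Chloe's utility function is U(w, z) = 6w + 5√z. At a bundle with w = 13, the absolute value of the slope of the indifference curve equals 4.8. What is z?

z = 4

MU_w = 6, MU_z = 5/(2√z).
MRS = 6 ÷ (5/(2√z)).
MRS depends only on z: 2.4·√z = 4.8 ⇒ √z = 4.8/2.4 = 2 ⇒ z = 4.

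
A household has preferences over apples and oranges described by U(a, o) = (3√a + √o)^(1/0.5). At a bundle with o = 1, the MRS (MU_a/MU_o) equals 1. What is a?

For CES with ρ = 0.5, MRS = (3/1)·√(o/a).
Setting (3/1)·√(1/a) = 1 gives √(1/a) = 1/3, so 1/a = 1/9 and a = 9.

a = 9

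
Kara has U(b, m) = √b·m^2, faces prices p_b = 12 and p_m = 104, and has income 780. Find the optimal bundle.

MU_b = 0.5·b^(-0.5)·m^2 and MU_m = 2·√b·m.
MRS = MU_b/MU_m = (0.25)·m/b.
Tangency: set MRS = p_b/p_m = 12/104 = 3/26.
So (0.25)·m/b = 3/26, i.e. m = (6/13)·b.
Substitute into the budget 12·b + 104·m = 780: 60·b = 780, so b* = 13.
Then m* = (6/13)·13 = 6.

b* = 13, m* = 6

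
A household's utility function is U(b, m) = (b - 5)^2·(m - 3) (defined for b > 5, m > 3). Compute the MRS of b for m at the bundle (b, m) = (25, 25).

MU_b = 2·(b−5)·(m−3), MU_m = (b−5)^2.
MRS = (2/1)·(m−3)/(b−5).
At (25, 25): MRS = 2.2.
The indifference curve has slope −2.2 at this bundle.

MRS = 2.2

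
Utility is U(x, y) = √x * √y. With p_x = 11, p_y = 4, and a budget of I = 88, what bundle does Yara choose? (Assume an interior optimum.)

x* = 4, y* = 11

MU_x = 0.5·x^(-0.5)·√y and MU_y = 0.5·√x·y^(-0.5).
MRS = MU_x/MU_y = y/x.
Tangency: set MRS = p_x/p_y = 11/4 = 2.75.
So y/x = 2.75, i.e. y = 2.75·x.
Substitute into the budget 11·x + 4·y = 88: 22·x = 88, so x* = 4.
Then y* = 2.75·4 = 11.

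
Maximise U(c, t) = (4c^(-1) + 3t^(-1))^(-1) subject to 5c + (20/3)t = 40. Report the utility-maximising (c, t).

For CES with ρ = -1, MRS = (4/3)·(t/c)^2.
Tangency: set MRS = p_c/p_t = 5/(20/3) = 0.75.
So (t/c)^2 = 9/16; taking the square root, t/c = 0.75, i.e. t = 0.75·c.
Substitute into the budget 5·c + (20/3)·t = 40: 10·c = 40, so c* = 4 and t* = 0.75·4 = 3.

c* = 4, t* = 3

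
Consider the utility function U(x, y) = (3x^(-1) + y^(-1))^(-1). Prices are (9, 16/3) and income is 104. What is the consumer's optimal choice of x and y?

x* = 8, y* = 6

For CES with ρ = -1, MRS = (3/1)·(y/x)^2.
Tangency: set MRS = p_x/p_y = 9/(16/3) = 27/16.
So (y/x)^2 = 9/16; taking the square root, y/x = 0.75, i.e. y = 0.75·x.
Substitute into the budget 9·x + (16/3)·y = 104: 13·x = 104, so x* = 8 and y* = 0.75·8 = 6.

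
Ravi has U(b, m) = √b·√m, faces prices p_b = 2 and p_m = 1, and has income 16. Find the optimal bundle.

b* = 4, m* = 8

MU_b = 0.5·b^(-0.5)·√m and MU_m = 0.5·√b·m^(-0.5).
MRS = MU_b/MU_m = m/b.
Tangency: set MRS = p_b/p_m = 2/1 = 2.
So m/b = 2, i.e. m = 2·b.
Substitute into the budget 2·b + 1·m = 16: 4·b = 16, so b* = 4.
Then m* = 2·4 = 8.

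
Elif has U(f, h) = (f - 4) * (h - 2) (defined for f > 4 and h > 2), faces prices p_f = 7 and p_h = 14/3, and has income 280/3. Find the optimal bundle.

f* = 8, h* = 8

MU_f = (h−2), MU_h = (f−4).
MRS = (h−2)/(f−4).
Tangency: set MRS = p_f/p_h = 7/(14/3) = 1.5.
So (h − 2)/(f − 4) = 1.5, i.e. (h − 2) = 1.5·(f − 4).
Rewrite the budget in excess-of-subsistence terms: 7·(f − 4) + (14/3)·(h − 2) = 280/3 − 7·4 − (14/3)·2 = 56.
Substituting, 14·(f − 4) = 56, so f − 4 = 4 and f* = 8.
Then h − 2 = 1.5·4 = 6, so h* = 8.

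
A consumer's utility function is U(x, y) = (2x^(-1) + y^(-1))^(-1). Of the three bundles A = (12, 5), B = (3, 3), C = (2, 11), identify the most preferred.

Bundle A

Evaluate utility at each bundle:
U(A) = 2.727.
U(B) = 1.000.
U(C) = 0.917.
Highest utility is A, so A ≻ B ≻ C.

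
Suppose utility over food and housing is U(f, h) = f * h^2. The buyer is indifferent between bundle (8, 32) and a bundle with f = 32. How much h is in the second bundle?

U(8, 32) = 8192.
Set U(32, h) = 8192 and solve.
With f = 32: h^2 = 8192/32 = 256; taking the square root, h = 16.
Check: U(32, 16) = 8192.

h = 16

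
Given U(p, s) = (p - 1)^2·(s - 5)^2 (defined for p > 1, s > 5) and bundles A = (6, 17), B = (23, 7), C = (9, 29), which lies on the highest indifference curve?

Evaluate utility at each bundle:
U(A) = 3600.
U(B) = 1936.
U(C) = 36864.
Highest utility is C, so C ≻ A ≻ B.

Bundle C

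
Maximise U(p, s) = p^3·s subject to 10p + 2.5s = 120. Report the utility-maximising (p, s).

MU_p = 3·p^2·s and MU_s = p^3.
MRS = MU_p/MU_s = (3/1)·s/p.
Tangency: set MRS = p_p/p_s = 10/2.5 = 4.
So (3/1)·s/p = 4, i.e. s = (4/3)·p.
Substitute into the budget 10·p + 2.5·s = 120: (40/3)·p = 120, so p* = 9.
Then s* = (4/3)·9 = 12.

p* = 9, s* = 12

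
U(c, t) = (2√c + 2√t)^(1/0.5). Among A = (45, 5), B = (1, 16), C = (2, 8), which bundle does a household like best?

Bundle A

Evaluate utility at each bundle:
U(A) = 320.000.
U(B) = 100.000.
U(C) = 72.000.
Highest utility is A, so A ≻ B ≻ C.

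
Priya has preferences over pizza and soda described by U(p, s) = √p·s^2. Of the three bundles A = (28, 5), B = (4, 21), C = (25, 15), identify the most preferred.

Evaluate utility at each bundle:
U(A) = 132.288.
U(B) = 882.000.
U(C) = 1125.000.
Highest utility is C, so C ≻ B ≻ A.

Bundle C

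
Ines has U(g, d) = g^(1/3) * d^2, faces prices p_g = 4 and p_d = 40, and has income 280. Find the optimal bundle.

MU_g = 1/3·g^(-2/3)·d^2 and MU_d = 2·g^(1/3)·d.
MRS = MU_g/MU_d = (1/6)·d/g.
Tangency: set MRS = p_g/p_d = 4/40 = 0.1.
So (1/6)·d/g = 0.1, i.e. d = 0.6·g.
Substitute into the budget 4·g + 40·d = 280: 28·g = 280, so g* = 10.
Then d* = 0.6·10 = 6.

g* = 10, d* = 6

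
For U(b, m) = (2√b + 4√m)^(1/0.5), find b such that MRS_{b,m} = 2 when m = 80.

For CES with ρ = 0.5, MRS = (2/4)·√(m/b).
Setting (2/4)·√(80/b) = 2 gives √(80/b) = 4, so 80/b = 16 and b = 5.

b = 5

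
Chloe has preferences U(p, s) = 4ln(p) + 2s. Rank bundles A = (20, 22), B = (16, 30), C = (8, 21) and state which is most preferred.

Bundle B

Evaluate utility at each bundle:
U(A) = 55.983.
U(B) = 71.090.
U(C) = 50.318.
Highest utility is B, so B ≻ A ≻ C.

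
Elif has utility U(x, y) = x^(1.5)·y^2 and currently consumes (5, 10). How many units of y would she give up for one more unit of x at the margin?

MU_x = 1.5·√x·y^2 and MU_y = 2·x^(1.5)·y.
MRS = MU_x/MU_y = (0.75)·y/x.
At (5, 10): MRS = 1.5.
The indifference curve has slope −1.5 at this bundle.

MRS = 1.5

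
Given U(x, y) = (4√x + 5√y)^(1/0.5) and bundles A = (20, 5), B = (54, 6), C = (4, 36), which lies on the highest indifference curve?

Evaluate utility at each bundle:
U(A) = 845.000.
U(B) = 1734.000.
U(C) = 1444.000.
Highest utility is B, so B ≻ C ≻ A.

Bundle B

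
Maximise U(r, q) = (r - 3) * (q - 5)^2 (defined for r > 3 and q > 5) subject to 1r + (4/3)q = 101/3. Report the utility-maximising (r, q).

r* = 11, q* = 17

MU_r = (q−5)^2, MU_q = 2·(r−3)·(q−5).
MRS = (1/2)·(q−5)/(r−3).
Tangency: set MRS = p_r/p_q = 1/(4/3) = 0.75.
So (1/2)·(q − 5)/(r − 3) = 0.75, i.e. (q − 5) = 1.5·(r − 3).
Rewrite the budget in excess-of-subsistence terms: 1·(r − 3) + (4/3)·(q − 5) = 101/3 − 1·3 − (4/3)·5 = 24.
Substituting, 3·(r − 3) = 24, so r − 3 = 8 and r* = 11.
Then q − 5 = 1.5·8 = 12, so q* = 17.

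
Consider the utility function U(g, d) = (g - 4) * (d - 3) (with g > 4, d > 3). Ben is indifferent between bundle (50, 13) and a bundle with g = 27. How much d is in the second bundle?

d = 23

U(50, 13) = 460.
Set U(27, d) = 460 and solve.
With g = 27: (27 − 4) = 23, so (d − 3) = 460/23 = 20.
So d = 3 + 20 = 23.
Check: U(27, 23) = 460.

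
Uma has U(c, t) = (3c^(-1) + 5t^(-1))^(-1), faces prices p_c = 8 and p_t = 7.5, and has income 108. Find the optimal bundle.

c* = 6, t* = 8

For CES with ρ = -1, MRS = (3/5)·(t/c)^2.
Tangency: set MRS = p_c/p_t = 8/7.5 = 16/15.
So (t/c)^2 = 16/9; taking the square root, t/c = 4/3, i.e. t = (4/3)·c.
Substitute into the budget 8·c + 7.5·t = 108: 18·c = 108, so c* = 6 and t* = (4/3)·6 = 8.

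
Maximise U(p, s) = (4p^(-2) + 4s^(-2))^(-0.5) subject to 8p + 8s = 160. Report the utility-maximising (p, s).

p* = 10, s* = 10

For CES with ρ = -2, MRS = (s/p)^3.
Tangency: set MRS = p_p/p_s = 8/8 = 1.
So (s/p)^3 = 1; taking the cube root, s/p = 1, i.e. s = p.
Substitute into the budget 8·p + 8·s = 160: 16·p = 160, so p* = 10 and s* = 10.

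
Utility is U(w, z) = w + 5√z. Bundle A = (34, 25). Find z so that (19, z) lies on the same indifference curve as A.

z = 64

U(34, 25) = 59.
Set U(19, z) = 59 and solve.
With w = 19: 5√z = 59 − 19 = 40, so √z = 8 and z = 64.
Check: U(19, 64) = 59.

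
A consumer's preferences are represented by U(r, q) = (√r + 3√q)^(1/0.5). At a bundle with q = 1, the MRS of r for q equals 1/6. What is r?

For CES with ρ = 0.5, MRS = (1/3)·√(q/r).
Setting (1/3)·√(1/r) = 1/6 gives √(1/r) = 0.5, so 1/r = 0.25 and r = 4.

r = 4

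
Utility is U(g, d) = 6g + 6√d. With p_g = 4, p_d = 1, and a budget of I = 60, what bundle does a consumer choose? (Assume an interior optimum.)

g* = 14, d* = 4

MU_g = 6, MU_d = 6/(2√d).
MRS = 6 ÷ (6/(2√d)).
Tangency: set MRS = p_g/p_d = 4/1 = 4.
MRS depends only on d: 2·√d = 4 ⇒ √d = 4/2 = 2 ⇒ d* = 4.
From the budget, 4·g = 60 − 1·4 = 56, so g* = 14.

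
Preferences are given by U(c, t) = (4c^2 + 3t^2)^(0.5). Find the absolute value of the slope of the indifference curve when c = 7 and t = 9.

For CES with ρ = 2, MRS = (4/3)·(t/c)^(-1).
At (7, 9): MRS = 28/27.
That is, one extra unit of c is worth 28/27 units of t at the margin.

MRS = 28/27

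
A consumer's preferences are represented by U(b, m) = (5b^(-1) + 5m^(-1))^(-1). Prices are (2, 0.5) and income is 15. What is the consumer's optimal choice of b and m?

b* = 5, m* = 10

For CES with ρ = -1, MRS = (m/b)^2.
Tangency: set MRS = p_b/p_m = 2/0.5 = 4.
So (m/b)^2 = 4; taking the square root, m/b = 2, i.e. m = 2·b.
Substitute into the budget 2·b + 0.5·m = 15: 3·b = 15, so b* = 5 and m* = 2·5 = 10.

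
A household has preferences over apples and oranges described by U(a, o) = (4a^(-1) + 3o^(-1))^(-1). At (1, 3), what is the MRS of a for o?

For CES with ρ = -1, MRS = (4/3)·(o/a)^2.
At (1, 3): MRS = 12.
The indifference curve has slope −12 at this bundle.

MRS = 12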